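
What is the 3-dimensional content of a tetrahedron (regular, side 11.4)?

Volume = (√2/12) · 11.4³ = 174.602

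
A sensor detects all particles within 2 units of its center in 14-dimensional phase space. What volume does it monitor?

Volume = π^{14/2}·(2)^14/Γ(8) = 1024·π^7/315 ≈ 9818.35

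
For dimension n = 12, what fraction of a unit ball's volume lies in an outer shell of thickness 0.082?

1 - (1-0.082)^12 ≈ 0.641811 ≈ 64.18%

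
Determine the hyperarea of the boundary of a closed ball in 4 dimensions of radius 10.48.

S_4(10.48) = 2·π^(4/2)·(10.48)^3 / Γ(4/2) ≈ 22720.3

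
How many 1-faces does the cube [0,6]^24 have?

Number of 1-faces = C(24,1)·2^(24-1) = 24·8388608 = 201326592.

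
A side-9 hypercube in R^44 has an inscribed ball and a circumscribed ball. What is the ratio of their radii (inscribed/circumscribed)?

Ratio = (s/2)/(s√44/2) = 44^(-1/2) ≈ 0.150756.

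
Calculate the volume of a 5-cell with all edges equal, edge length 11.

V = (11^4 / 4!) · √((4+1) / 2^4) ≈ 341.024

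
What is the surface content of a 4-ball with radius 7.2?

S = n·V_n(r)/r = 4·V_4(7.2)/7.2 (volume-to-surface relation), giving 7367.62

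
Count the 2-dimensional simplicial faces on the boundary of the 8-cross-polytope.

Each 2-face is the convex hull of 3 vertices, one chosen as ±e_i from each of 3 distinct axes: 2^3·C(8,3) = 448.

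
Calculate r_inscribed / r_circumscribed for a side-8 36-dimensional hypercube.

For an n-cube of any side s, the inradius is s/2 and the circumradius is s√n/2, so the ratio is 1/√36 ≈ 0.166667.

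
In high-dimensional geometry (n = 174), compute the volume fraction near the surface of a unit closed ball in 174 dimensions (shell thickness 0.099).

1 - (1-0.099)^174 ≈ 0.9999999868 ≈ 99.999999%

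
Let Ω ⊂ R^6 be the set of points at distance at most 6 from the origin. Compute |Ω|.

Volume = π^{6/2}·(6)^6/Γ(4) = 7776·π^3 ≈ 241105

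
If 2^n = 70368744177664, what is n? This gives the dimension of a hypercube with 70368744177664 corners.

2^n = 70368744177664 ⇒ n = log_2(70368744177664) = 46.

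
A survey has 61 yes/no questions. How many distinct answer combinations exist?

Number of vertices = 2^61 = 2305843009213693952.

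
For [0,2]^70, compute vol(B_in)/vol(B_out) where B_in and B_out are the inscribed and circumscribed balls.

V_in / V_out = (r_in/r_out)^70 = (1/√70)^70 = 70^(-70/2) ≈ 2.63979e-65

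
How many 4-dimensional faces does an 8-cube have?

f_4(8-cube) = (8 choose 4) · 2^4 = 1120.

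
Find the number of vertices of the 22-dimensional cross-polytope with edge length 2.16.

An n-cross-polytope has 2n vertices; here n = 22, giving 44.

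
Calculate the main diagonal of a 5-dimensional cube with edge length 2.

d = √(2² + 2² + ... + 2²) [5 terms] = √(5·2²) = 2√5 ≈ 4.47214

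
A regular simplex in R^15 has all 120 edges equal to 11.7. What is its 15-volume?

V = (11.7^15 / 15!) · √((15+1) / 2^15) ≈ 178.083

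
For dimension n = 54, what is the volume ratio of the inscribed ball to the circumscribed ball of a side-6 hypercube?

V_in/V_out = n^(-n/2) = 54^(-54/2) ≈ 1.68023e-47.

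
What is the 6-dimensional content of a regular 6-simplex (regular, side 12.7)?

For a regular n-simplex with edge a, V = (a^n / n!)·√((n+1)/2^n). With a=12.7, n=6: V ≈ 1927.3.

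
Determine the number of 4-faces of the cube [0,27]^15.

An n-cube has C(n,k)·2^(n-k) k-faces. Here C(15,4)·2^11 = 1365·2048 = 2795520.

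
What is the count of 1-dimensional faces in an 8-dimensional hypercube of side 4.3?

Choose 1 of 8 axes to span the face (C(8,1) = 8 ways), then fix each of the remaining 7 coordinates at one of its two extreme values (2^7 = 128 ways): 8·128 = 1024.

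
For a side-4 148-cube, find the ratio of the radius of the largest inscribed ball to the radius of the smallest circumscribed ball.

For an n-cube of any side s, the inradius is s/2 and the circumradius is s√n/2, so the ratio is 1/√148 ≈ 0.0821995.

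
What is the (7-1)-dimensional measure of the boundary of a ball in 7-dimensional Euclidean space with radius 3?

S = n·V_n(r)/r = 7·V_7(3)/3 (volume-to-surface relation), giving 3888·π^3/5 ≈ 24110.5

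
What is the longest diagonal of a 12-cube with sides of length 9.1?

d = √(9.1² + 9.1² + ... + 9.1²) [12 terms] = √(12·9.1²) = 9.1√12 ≈ 31.5233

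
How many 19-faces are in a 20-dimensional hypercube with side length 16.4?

Choose 19 of 20 axes to span the face (C(20,19) = 20 ways), then fix each of the remaining 1 coordinate at one of its two extreme values (2^1 = 2 ways): 20·2 = 40.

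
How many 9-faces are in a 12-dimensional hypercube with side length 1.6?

Choose 9 of 12 axes to span the face (C(12,9) = 220 ways), then fix each of the remaining 3 coordinates at one of its two extreme values (2^3 = 8 ways): 220·8 = 1760.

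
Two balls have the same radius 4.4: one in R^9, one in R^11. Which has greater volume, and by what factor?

V_9(4.4) ≈ 2.03888e+06, V_11(4.4) ≈ 2.25468e+07. The 11-ball is larger by a factor of 11.06.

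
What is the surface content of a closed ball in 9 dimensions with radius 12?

S = n·V_n(r)/r = 9·V_9(12)/12 (volume-to-surface relation), giving 4586471424·π^4/35 ≈ 1.27647e+10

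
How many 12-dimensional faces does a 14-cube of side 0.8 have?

Choose 12 of 14 axes to span the face (C(14,12) = 91 ways), then fix each of the remaining 2 coordinates at one of its two extreme values (2^2 = 4 ways): 91·4 = 364.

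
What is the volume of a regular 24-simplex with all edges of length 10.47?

For a regular n-simplex with edge a, V = (a^n / n!)·√((n+1)/2^n). With a=10.47, n=24: V ≈ 0.00592413.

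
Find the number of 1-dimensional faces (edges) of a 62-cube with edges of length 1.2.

An n-cube has n·2^(n-1) edges. With n = 62: 62·2305843009213693952 = 142962266571249025024.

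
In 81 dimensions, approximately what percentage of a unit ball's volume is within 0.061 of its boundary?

1 - (1-0.061)^81 ≈ 0.993892 ≈ 99.39%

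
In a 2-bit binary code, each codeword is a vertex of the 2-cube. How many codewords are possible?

An n-cube has 2^n vertices; for n = 2 that is 2^2 = 4.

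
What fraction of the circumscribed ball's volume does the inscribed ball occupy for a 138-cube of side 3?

The radii are 3/2 and 3√138/2, so the volume ratio is (1/√138)^138 = 138^{-138/2} ≈ 2.2302e-148.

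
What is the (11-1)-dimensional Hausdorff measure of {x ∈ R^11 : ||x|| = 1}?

|∂B_11(1)| = 64·π^5/945 ≈ 20.7251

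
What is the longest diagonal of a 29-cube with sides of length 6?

Diagonal = √29 · 6 ≈ 32.311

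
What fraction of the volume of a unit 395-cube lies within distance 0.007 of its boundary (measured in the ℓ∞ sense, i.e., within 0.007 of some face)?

Shell fraction = 1 - (1-0.014)^395 ≈ 0.996186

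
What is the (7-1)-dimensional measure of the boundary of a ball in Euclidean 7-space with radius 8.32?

S = n·V_n(r)/r = 7·V_7(8.32)/8.32 (volume-to-surface relation), giving 1.09703e+07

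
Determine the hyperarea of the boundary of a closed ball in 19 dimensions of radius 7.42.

|∂B_19(7.42)| ≈ 4.11729e+15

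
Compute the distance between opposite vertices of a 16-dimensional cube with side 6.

Diagonal = √16 · 6 = 24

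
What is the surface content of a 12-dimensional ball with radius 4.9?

S_12(4.9) = 2·π^(12/2)·(4.9)^11 / Γ(12/2) ≈ 6.26477e+08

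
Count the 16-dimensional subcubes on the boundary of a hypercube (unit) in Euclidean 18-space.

Choose 16 of 18 axes to span the face (C(18,16) = 153 ways), then fix each of the remaining 2 coordinates at one of its two extreme values (2^2 = 4 ways): 153·4 = 612.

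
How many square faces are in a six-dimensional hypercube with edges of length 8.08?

Number of 2-faces = C(6,2) · 2^(6-2) = 15 · 16 = 240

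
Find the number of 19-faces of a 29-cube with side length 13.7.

f_19(29-cube) = (29 choose 19) · 2^10 = 20510730240.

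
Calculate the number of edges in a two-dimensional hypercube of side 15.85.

Each of the 2^2 = 4 vertices has degree 2; total edges = 2·2^2/2 = 4.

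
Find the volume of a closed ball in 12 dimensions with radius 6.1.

The n-ball volume is π^(n/2)·r^n/Γ(n/2+1). With n=12, r=6.1: V ≈ 3.54425e+09.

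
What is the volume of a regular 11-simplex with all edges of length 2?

V = (2^11 / 11!) · √((11+1) / 2^11) ≈ 3.92735e-06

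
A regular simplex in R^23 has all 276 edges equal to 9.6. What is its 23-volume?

Volume = 9.6^23 · √(24/2^23) / 23! ≈ 0.00255861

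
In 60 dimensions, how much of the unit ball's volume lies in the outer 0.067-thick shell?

V(inner)/V(outer) = ((1-0.067)/1)^60 ≈ 0.01559, so the shell fraction is 0.984408.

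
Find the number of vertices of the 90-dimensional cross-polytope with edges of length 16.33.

Number of vertices = 2n = 180.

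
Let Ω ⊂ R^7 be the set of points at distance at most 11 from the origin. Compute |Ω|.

V_7(11) = π^(7/2) · (11)^7 / Γ(7/2 + 1) = 311794736·π^3/105 ≈ 9.20723e+07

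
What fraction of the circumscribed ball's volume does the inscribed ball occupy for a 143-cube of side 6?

The radii are 6/2 and 6√143/2, so the volume ratio is (1/√143)^143 = 143^{-143/2} ≈ 7.8248e-155.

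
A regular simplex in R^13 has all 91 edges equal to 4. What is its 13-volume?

V = (4^13 / 13!) · √((13+1) / 2^13) ≈ 0.000445521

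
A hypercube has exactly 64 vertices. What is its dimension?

Since 2^n = 64, we have n = 6.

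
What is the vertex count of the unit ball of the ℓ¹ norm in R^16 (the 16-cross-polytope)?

The vertices are ±e_1, ..., ±e_16, so there are 2·16 = 32.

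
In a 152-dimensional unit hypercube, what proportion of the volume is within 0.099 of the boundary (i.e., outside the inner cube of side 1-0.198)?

The inner cube has side 1-2·0.099 = 0.802 and volume (0.802)^152 ≈ 2.72e-15, so the shell holds 1 - 2.72e-15 of the volume.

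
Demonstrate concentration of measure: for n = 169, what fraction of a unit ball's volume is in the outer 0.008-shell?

1 - (1-0.008)^169 ≈ 0.742681 ≈ 74.27%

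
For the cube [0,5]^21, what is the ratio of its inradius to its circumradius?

r_in = 5/2 (half the side); r_out = 5√21/2 (half the diagonal). Ratio = 1/√21 ≈ 0.218218.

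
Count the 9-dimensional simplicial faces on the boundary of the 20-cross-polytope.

f_9(20-orthoplex) = 2^10 · (20 choose 10) = 189190144.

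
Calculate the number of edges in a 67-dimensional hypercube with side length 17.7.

The 67-cube has n·2^(n-1) = 67·2^66 = 67·73786976294838206464 = 4943727411754159833088 edges.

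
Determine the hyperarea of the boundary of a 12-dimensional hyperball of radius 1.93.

S_12(1.93) = 2·π^(12/2)·(1.93)^11 / Γ(12/2) ≈ 22175.8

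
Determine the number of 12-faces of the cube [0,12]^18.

Number of 12-faces = C(18,12) · 2^(18-12) = 18564 · 64 = 1188096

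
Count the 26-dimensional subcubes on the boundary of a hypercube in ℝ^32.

An n-cube has C(n,k)·2^(n-k) k-faces. Here C(32,26)·2^6 = 906192·64 = 57996288.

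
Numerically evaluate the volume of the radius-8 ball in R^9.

V_9(8) = π^(9/2) · (8)^9 / Γ(9/2 + 1) = 4294967296·π^4/945 ≈ 4.42718e+08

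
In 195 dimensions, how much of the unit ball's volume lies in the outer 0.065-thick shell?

1 - (1-0.065)^195 ≈ 0.9999979664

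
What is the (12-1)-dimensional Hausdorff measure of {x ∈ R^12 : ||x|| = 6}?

S = n·V_n(r)/r = 12·V_12(6)/6 (volume-to-surface relation), giving 30233088·π^6/5 ≈ 5.81315e+09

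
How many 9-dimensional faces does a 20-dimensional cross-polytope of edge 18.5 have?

Each 9-face is the convex hull of 10 vertices, one chosen as ±e_i from each of 10 distinct axes: 2^10·C(20,10) = 189190144.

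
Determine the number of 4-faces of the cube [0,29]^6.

Choose 4 of 6 axes to span the face (C(6,4) = 15 ways), then fix each of the remaining 2 coordinates at one of its two extreme values (2^2 = 4 ways): 15·4 = 60.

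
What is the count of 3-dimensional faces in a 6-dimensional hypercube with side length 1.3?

Choose 3 of 6 axes to span the face (C(6,3) = 20 ways), then fix each of the remaining 3 coordinates at one of its two extreme values (2^3 = 8 ways): 20·8 = 160.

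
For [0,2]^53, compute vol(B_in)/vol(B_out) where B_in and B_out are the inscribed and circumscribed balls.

Volume scales as r^n, and r_in/r_out = 1/√53, giving (1/√53)^53 ≈ 2.02623e-46.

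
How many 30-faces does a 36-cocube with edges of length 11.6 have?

f_30(36-orthoplex) = 2^31 · (36 choose 31) = 809584155426816.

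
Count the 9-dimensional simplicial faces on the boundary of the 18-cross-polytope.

An n-cross-polytope has 2^(k+1)·C(n,k+1) k-faces. Here 2^10·C(18,10) = 1024·43758 = 44808192.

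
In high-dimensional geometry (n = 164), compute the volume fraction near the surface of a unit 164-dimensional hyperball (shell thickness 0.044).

1 - (1-0.044)^164 ≈ 0.999376 ≈ 99.94%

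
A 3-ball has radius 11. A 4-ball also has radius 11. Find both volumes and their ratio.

V_3(11) ≈ 5575.28. V_4(11) ≈ 72250.4. Ratio V_3/V_4 ≈ 0.07717.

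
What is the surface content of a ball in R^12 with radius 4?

S_12(4) = 2·π^(12/2)·(4)^11 / Γ(12/2) = 1048576·π^6/15 ≈ 6.7206e+07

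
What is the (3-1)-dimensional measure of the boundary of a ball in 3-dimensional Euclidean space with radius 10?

The surface area of an n-ball is 2π^(n/2) r^(n-1) / Γ(n/2). For n=3, r=10: 4πr² = 4π·(10)² ≈ 1256.64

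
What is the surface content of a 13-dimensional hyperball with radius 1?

The surface area of an n-ball is 2π^(n/2) r^(n-1) / Γ(n/2). For n=13, r=1: 128·π^6/10395 ≈ 11.8382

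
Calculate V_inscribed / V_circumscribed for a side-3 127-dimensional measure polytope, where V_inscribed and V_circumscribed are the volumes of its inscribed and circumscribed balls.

V_in / V_out = (r_in/r_out)^127 = (1/√127)^127 = 127^(-127/2) ≈ 2.56132e-134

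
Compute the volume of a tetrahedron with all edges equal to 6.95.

Volume = (√2/12) · 6.95³ = 39.5629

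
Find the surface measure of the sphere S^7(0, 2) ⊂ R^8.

The surface area of an n-ball is 2π^(n/2) r^(n-1) / Γ(n/2). For n=8, r=2: 128·π^4/3 ≈ 4156.12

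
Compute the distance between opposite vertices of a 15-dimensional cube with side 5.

The space diagonal of an n-cube of side s is s√n. Here 5·√15 ≈ 19.3649.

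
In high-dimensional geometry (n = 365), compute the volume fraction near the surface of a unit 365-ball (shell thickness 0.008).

1 - (1-0.008)^365 ≈ 0.946696 ≈ 94.67%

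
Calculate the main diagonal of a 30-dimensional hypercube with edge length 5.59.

The space diagonal of an n-cube of side s is s√n. Here 5.59·√30 ≈ 30.6177.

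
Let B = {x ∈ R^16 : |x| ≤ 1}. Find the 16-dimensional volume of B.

V_16(1) = π^(16/2) · (1)^16 / Γ(16/2 + 1) = π^8/40320 ≈ 0.235331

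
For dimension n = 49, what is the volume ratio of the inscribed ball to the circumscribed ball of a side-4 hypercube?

V_in/V_out = n^(-n/2) = 49^(-49/2) ≈ 3.89221e-42.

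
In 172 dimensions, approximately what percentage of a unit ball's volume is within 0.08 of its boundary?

1 - (1-0.08)^172 ≈ 0.9999994091 ≈ 99.999941%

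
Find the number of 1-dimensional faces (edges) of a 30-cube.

Each of the 2^30 = 1073741824 vertices has degree 30; total edges = 30·2^30/2 = 16106127360.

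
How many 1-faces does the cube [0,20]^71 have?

Each of the 2^71 = 2361183241434822606848 vertices has degree 71; total edges = 71·2^71/2 = 83822005070936202543104.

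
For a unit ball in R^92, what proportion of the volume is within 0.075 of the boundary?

Shell fraction = 1 - (1-0.075)^92 ≈ 0.999233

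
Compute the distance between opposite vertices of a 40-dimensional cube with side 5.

Diagonal = √40 · 5 ≈ 31.6228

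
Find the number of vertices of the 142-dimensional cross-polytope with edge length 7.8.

The 142-dimensional cross-polytope has 2n = 2·142 = 284 vertices.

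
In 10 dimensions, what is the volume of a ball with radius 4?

The n-ball volume is π^(n/2)·r^n/Γ(n/2+1). With n=10, r=4: V = 131072·π^5/15 ≈ 2.67404e+06.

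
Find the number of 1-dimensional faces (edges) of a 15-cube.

Number of 1-faces = C(15,1)·2^(15-1) = 15·16384 = 245760.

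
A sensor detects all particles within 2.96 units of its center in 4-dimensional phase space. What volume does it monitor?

The n-ball volume is π^(n/2)·r^n/Γ(n/2+1). With n=4, r=2.96: V ≈ 378.823.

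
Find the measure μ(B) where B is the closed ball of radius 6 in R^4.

The n-ball volume is π^(n/2)·r^n/Γ(n/2+1). With n=4, r=6: V = 648·π^2 ≈ 6395.5.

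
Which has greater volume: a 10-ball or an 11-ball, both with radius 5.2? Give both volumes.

V_10(5.2) ≈ 3.68639e+07. V_11(5.2) ≈ 1.41626e+08. The 11-ball is larger.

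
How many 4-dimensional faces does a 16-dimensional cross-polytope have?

Each 4-face is the convex hull of 5 vertices, one chosen as ±e_i from each of 5 distinct axes: 2^5·C(16,5) = 139776.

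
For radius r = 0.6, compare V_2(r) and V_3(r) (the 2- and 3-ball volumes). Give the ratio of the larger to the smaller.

V_2(0.6) ≈ 1.13097, V_3(0.6) ≈ 0.904779. The 2-ball is larger by a factor of 1.25.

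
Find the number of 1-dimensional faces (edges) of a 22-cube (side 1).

Number of 1-faces = C(22,1)·2^(22-1) = 22·2097152 = 46137344.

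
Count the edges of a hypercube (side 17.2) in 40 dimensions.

Number of 1-faces = C(40,1)·2^(40-1) = 40·549755813888 = 21990232555520.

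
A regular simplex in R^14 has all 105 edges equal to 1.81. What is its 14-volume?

For a regular n-simplex with edge a, V = (a^n / n!)·√((n+1)/2^n). With a=1.81, n=14: V ≈ 1.40581e-09.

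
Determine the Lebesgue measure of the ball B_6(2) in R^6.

V = 32·π^3/3 ≈ 330.734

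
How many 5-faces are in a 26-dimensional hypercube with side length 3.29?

f_5(26-cube) = (26 choose 5) · 2^21 = 137950658560.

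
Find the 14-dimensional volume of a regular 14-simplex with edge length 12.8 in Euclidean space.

V = (12.8^14 / 14!) · √((14+1) / 2^14) ≈ 1099.93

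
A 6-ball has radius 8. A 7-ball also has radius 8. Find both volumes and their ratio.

V_6(8) ≈ 1.35468e+06. V_7(8) ≈ 9.90855e+06. Ratio V_6/V_7 ≈ 0.1367.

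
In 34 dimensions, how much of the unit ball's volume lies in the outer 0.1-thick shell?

1 - (1-0.1)^34 ≈ 0.972187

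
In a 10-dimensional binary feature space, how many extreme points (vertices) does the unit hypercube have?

Each vertex is a binary string of length 10, so there are 2^10 = 1024.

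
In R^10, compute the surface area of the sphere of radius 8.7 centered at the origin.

The surface area of an n-ball is 2π^(n/2) r^(n-1) / Γ(n/2). For n=10, r=8.7: 7.28184e+09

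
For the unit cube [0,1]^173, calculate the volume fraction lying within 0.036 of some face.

Shell fraction = 1 - (1-0.072)^173 ≈ 0.9999975689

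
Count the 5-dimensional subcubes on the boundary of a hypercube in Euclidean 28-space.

An n-cube has C(n,k)·2^(n-k) k-faces. Here C(28,5)·2^23 = 98280·8388608 = 824432394240.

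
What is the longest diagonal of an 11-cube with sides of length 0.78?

The space diagonal of an n-cube of side s is s√n. Here 0.78·√11 ≈ 2.58697.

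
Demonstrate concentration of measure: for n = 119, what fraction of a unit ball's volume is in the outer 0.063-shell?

1 - (1-0.063)^119 ≈ 0.999566 ≈ 99.9566%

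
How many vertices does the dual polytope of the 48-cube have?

The 48-dimensional cross-polytope has 2n = 2·48 = 96 vertices.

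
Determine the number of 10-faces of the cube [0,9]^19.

An n-cube has C(n,k)·2^(n-k) k-faces. Here C(19,10)·2^9 = 92378·512 = 47297536.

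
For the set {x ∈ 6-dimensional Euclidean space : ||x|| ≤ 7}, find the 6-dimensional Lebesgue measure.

Volume = π^{6/2}·(7)^6/Γ(4) = 117649·π^3/6 ≈ 607976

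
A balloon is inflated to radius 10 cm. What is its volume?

V = 4000·π/3 ≈ 4188.79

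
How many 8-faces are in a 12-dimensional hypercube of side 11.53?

Choose 8 of 12 axes to span the face (C(12,8) = 495 ways), then fix each of the remaining 4 coordinates at one of its two extreme values (2^4 = 16 ways): 495·16 = 7920.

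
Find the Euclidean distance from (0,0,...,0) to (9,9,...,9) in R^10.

The space diagonal of an n-cube of side s is s√n. Here 9·√10 ≈ 28.4605.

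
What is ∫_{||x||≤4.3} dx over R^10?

The n-ball volume is π^(n/2)·r^n/Γ(n/2+1). With n=10, r=4.3: V ≈ 5.51128e+06.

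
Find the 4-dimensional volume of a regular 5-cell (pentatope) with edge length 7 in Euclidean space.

V_4 = √(5) · 7^4 / (4! · 2^(4/2)) ≈ 55.925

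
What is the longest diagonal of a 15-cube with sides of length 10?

d = √(10² + 10² + ... + 10²) [15 terms] = √(15·10²) = 10√15 ≈ 38.7298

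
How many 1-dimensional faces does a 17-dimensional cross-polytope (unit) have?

Each 1-face is the convex hull of 2 vertices, one chosen as ±e_i from each of 2 distinct axes: 2^2·C(17,2) = 544.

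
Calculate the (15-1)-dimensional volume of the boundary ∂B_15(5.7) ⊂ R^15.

|∂B_15(5.7)| ≈ 2.1866e+11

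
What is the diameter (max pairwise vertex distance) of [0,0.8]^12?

Diagonal = √12 · 0.8 ≈ 2.77128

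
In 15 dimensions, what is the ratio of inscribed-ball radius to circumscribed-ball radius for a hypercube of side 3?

r_in = 3/2 (half the side); r_out = 3√15/2 (half the diagonal). Ratio = 1/√15 ≈ 0.258199.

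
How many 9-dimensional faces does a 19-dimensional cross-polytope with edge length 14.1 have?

An n-cross-polytope has 2^(k+1)·C(n,k+1) k-faces. Here 2^10·C(19,10) = 1024·92378 = 94595072.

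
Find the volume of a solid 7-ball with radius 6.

V = 1492992·π^3/35 ≈ 1.32263e+06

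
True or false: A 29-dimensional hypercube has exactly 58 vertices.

False. The 29-cube has 2^29 = 536870912 vertices.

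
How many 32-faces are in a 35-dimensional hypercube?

Number of 32-faces = C(35,32) · 2^(35-32) = 6545 · 8 = 52360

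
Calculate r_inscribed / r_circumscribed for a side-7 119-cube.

r_in = 7/2 (half the side); r_out = 7√119/2 (half the diagonal). Ratio = 1/√119 ≈ 0.0916698.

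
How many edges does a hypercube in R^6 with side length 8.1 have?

An n-cube has n·2^(n-1) edges. With n = 6: 6·32 = 192.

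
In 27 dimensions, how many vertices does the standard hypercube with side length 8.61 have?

Each vertex is a binary string of length 27, so there are 2^27 = 134217728.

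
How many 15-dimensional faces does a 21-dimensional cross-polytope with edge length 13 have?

Each 15-face is the convex hull of 16 vertices, one chosen as ±e_i from each of 16 distinct axes: 2^16·C(21,16) = 1333592064.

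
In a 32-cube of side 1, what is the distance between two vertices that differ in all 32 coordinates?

||(1,1,...,1)|| = √(32)·1 ≈ 5.65685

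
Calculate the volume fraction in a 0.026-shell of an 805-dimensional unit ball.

1 - (1-0.026)^805 ≈ 0.9999999994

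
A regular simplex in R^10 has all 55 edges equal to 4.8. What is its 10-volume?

V = (4.8^10 / 10!) · √((10+1) / 2^10) ≈ 0.185437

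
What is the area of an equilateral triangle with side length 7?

Area = (√3/4) · 7² = 21.2176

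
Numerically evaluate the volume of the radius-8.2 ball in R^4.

V_4(8.2) = π^(4/2) · (8.2)^4 / Γ(4/2 + 1) ≈ 22311.3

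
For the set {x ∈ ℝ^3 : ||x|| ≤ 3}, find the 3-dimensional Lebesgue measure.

Volume = π^{3/2}·(3)^3/Γ(5/2) = 36·π ≈ 113.097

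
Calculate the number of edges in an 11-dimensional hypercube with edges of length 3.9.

The 11-cube has n·2^(n-1) = 11·2^10 = 11·1024 = 11264 edges.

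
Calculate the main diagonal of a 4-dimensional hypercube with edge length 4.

The space diagonal of an n-cube of side s is s√n. Here 4·√4 = 8.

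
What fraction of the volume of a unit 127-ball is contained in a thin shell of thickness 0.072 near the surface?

Shell fraction = 1 - (1-0.072)^127 ≈ 0.999924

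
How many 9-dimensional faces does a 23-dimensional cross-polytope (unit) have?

An n-cross-polytope has 2^(k+1)·C(n,k+1) k-faces. Here 2^10·C(23,10) = 1024·1144066 = 1171523584.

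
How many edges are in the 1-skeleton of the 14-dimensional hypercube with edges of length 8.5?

An n-cube has n·2^(n-1) edges. With n = 14: 14·8192 = 114688.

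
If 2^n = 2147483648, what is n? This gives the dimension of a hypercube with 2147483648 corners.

Since 2^n = 2147483648, we have n = 31.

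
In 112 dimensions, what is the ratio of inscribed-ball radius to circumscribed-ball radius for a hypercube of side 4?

r_in / r_out = (4/2) / (4√112/2) = 1/√112 ≈ 0.0944911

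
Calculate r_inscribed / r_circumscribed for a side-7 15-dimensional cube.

r_in = 7/2 (half the side); r_out = 7√15/2 (half the diagonal). Ratio = 1/√15 ≈ 0.258199.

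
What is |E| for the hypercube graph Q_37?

Each of the 2^37 = 137438953472 vertices has degree 37; total edges = 37·2^37/2 = 2542620639232.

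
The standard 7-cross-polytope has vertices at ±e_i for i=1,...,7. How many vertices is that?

An n-cross-polytope has 2n vertices; here n = 7, giving 14.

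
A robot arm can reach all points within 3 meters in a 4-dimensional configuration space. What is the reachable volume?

Volume = π^{4/2}·(3)^4/Γ(3) = 81·π^2/2 ≈ 399.719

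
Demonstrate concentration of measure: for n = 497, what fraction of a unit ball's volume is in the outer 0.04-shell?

1 - (1-0.04)^497 ≈ 0.9999999985 ≈ (100 - 1.54e-07)%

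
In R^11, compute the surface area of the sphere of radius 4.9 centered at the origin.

S = n·V_n(r)/r = 11·V_11(4.9)/4.9 (volume-to-surface relation), giving 1.65371e+08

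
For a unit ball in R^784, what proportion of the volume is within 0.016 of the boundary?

Shell fraction = 1 - (1-0.016)^784 ≈ 0.9999967778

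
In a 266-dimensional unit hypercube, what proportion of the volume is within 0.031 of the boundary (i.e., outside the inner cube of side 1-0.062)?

1 - (1 - 2·0.031)^266 = 1 - 0.938^266 ≈ 0.9999999596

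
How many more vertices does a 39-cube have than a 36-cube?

The 39-cube has 2^39 = 549755813888 vertices. The 36-cube has 2^36 = 68719476736 vertices. Difference: 549755813888 - 68719476736 = 481036337152.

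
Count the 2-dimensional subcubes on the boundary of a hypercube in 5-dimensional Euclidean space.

Choose 2 of 5 axes to span the face (C(5,2) = 10 ways), then fix each of the remaining 3 coordinates at one of its two extreme values (2^3 = 8 ways): 10·8 = 80.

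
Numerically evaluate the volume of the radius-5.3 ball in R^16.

Volume = π^{16/2}·(5.3)^16/Γ(9) ≈ 9.12205e+10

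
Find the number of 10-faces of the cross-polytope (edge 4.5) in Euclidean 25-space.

f_10(25-orthoplex) = 2^11 · (25 choose 11) = 9128755200.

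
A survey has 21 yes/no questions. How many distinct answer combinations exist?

Each vertex is a binary string of length 21, so there are 2^21 = 2097152.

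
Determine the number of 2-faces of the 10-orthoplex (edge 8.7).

Number of 2-faces = 2^(2+1) · C(10,2+1) = 8 · 120 = 960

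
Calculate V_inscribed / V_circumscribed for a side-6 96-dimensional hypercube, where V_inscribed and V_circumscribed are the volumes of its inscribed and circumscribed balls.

V_in/V_out = n^(-n/2) = 96^(-96/2) ≈ 7.09546e-96.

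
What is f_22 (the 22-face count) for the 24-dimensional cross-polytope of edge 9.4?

An n-cross-polytope has 2^(k+1)·C(n,k+1) k-faces. Here 2^23·C(24,23) = 8388608·24 = 201326592.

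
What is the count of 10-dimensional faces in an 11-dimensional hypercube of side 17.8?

Choose 10 of 11 axes to span the face (C(11,10) = 11 ways), then fix each of the remaining 1 coordinate at one of its two extreme values (2^1 = 2 ways): 11·2 = 22.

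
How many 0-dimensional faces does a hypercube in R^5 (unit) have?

Choose 0 of 5 axes to span the face (C(5,0) = 1 way), then fix each of the remaining 5 coordinates at one of its two extreme values (2^5 = 32 ways): 1·32 = 32.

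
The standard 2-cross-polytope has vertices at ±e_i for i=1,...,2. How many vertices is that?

Number of vertices = 2n = 4.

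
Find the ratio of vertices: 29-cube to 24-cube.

The 29-cube has 2^29 = 536870912 vertices. The 24-cube has 2^24 = 16777216 vertices. Ratio: 536870912/16777216 = 32.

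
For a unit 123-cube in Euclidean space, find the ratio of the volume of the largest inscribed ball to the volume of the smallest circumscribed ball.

V_in/V_out = n^(-n/2) = 123^(-123/2) ≈ 2.95689e-129.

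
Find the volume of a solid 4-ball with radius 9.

Volume = π^{4/2}·(9)^4/Γ(3) = 6561·π^2/2 ≈ 32377.2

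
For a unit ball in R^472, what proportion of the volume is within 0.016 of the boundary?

Shell fraction = 1 - (1-0.016)^472 ≈ 0.999506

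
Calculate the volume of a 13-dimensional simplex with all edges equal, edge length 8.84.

For a regular n-simplex with edge a, V = (a^n / n!)·√((n+1)/2^n). With a=8.84, n=13: V ≈ 13.365.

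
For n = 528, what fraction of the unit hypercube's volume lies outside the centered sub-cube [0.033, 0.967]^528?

Shell fraction = 1 - (1-0.066)^528 ≈ 1 - 2.204e-16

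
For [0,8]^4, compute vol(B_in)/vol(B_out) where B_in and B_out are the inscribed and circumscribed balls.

Volume scales as r^n, and r_in/r_out = 1/√4, giving (1/√4)^4 ≈ 0.0625.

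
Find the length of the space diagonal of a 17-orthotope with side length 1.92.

||(1.92,1.92,...,1.92)|| = √(17)·1.92 ≈ 7.91636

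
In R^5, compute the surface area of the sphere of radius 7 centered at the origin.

The surface area of an n-ball is 2π^(n/2) r^(n-1) / Γ(n/2). For n=5, r=7: 19208·π^2/3 ≈ 63191.8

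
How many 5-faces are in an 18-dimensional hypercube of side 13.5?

f_5(18-cube) = (18 choose 5) · 2^13 = 70189056.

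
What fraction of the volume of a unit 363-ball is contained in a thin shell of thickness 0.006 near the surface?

1 - (1-0.006)^363 ≈ 0.887473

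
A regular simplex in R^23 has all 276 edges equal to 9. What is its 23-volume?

For a regular n-simplex with edge a, V = (a^n / n!)·√((n+1)/2^n). With a=9, n=23: V ≈ 0.000579888.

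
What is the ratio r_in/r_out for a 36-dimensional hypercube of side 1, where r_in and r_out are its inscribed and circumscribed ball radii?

Ratio = (s/2)/(s√36/2) = 36^(-1/2) ≈ 0.166667.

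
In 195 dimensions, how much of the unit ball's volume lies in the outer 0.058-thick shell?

V(inner)/V(outer) = ((1-0.058)/1)^195 ≈ 8.708e-06, so the shell fraction is 0.999991.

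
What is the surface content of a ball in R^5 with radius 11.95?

|∂B_5(11.95)| ≈ 536711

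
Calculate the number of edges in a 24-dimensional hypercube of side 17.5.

An n-cube has n·2^(n-1) edges. With n = 24: 24·8388608 = 201326592.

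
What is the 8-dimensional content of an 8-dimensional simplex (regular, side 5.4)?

V_8 = √(9) · 5.4^8 / (8! · 2^(8/2)) ≈ 3.36226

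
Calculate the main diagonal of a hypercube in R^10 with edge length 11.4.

d = √(11.4² + 11.4² + ... + 11.4²) [10 terms] = √(10·11.4²) = 11.4√10 ≈ 36.05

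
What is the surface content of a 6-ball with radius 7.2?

S_6(7.2) = 2·π^(6/2)·(7.2)^5 / Γ(6/2) ≈ 599946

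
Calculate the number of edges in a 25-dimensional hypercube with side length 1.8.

An n-cube has n·2^(n-1) edges. With n = 25: 25·16777216 = 419430400.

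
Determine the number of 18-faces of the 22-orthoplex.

Each 18-face is the convex hull of 19 vertices, one chosen as ±e_i from each of 19 distinct axes: 2^19·C(22,19) = 807403520.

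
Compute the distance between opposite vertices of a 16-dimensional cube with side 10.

d = √(10² + 10² + ... + 10²) [16 terms] = √(16·10²) = 10√16 = 40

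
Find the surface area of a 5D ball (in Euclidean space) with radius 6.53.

S = n·V_n(r)/r = 5·V_5(6.53)/6.53 (volume-to-surface relation), giving 47854.3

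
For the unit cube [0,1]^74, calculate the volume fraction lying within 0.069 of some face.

1 - (1 - 2·0.069)^74 = 1 - 0.862^74 ≈ 0.999983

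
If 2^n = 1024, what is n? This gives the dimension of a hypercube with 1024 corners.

The n-cube has 2^n vertices, and 1024 = 2^10, so n = 10.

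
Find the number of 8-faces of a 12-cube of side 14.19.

Number of 8-faces = C(12,8) · 2^(12-8) = 495 · 16 = 7920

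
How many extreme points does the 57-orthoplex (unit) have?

The vertices are ±e_1, ..., ±e_57, so there are 2·57 = 114.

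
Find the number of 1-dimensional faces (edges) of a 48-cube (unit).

An n-cube has n·2^(n-1) edges. With n = 48: 48·140737488355328 = 6755399441055744.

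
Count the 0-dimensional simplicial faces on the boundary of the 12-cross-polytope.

Number of 0-faces = 2^(0+1) · C(12,0+1) = 2 · 12 = 24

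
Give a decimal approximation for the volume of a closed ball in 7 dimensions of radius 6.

The n-ball volume is π^(n/2)·r^n/Γ(n/2+1). With n=7, r=6: V = 1492992·π^3/35 ≈ 1.32263e+06.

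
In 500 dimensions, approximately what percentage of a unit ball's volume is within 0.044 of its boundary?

1 - (1-0.044)^500 ≈ 1 - 1.694e-10 ≈ (100 - 1.69e-08)%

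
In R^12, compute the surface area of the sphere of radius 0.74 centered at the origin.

S = n·V_n(r)/r = 12·V_12(0.74)/0.74 (volume-to-surface relation), giving 0.583844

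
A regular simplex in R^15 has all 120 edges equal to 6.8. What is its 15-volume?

Volume = 6.8^15 · √(16/2^15) / 15! ≈ 0.0519361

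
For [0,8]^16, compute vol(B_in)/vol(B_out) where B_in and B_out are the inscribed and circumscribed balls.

The radii are 8/2 and 8√16/2, so the volume ratio is (1/√16)^16 = 16^{-16/2} ≈ 2.32831e-10.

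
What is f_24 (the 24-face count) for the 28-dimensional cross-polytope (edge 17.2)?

f_24(28-orthoplex) = 2^25 · (28 choose 25) = 109924319232.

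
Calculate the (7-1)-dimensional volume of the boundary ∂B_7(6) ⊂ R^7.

The surface area of an n-ball is 2π^(n/2) r^(n-1) / Γ(n/2). For n=7, r=6: 248832·π^3/5 ≈ 1.54307e+06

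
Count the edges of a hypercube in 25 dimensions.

The 25-cube has n·2^(n-1) = 25·2^24 = 25·16777216 = 419430400 edges.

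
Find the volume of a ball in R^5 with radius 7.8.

V_5(7.8) = π^(5/2) · (7.8)^5 / Γ(5/2 + 1) ≈ 151975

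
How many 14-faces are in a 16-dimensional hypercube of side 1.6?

Number of 14-faces = C(16,14) · 2^(16-14) = 120 · 4 = 480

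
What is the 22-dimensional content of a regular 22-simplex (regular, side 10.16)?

For a regular n-simplex with edge a, V = (a^n / n!)·√((n+1)/2^n). With a=10.16, n=22: V ≈ 0.0295413.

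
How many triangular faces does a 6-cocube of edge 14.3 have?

An n-cross-polytope has 2^(k+1)·C(n,k+1) k-faces. Here 2^3·C(6,3) = 8·20 = 160.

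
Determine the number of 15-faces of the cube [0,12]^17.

Choose 15 of 17 axes to span the face (C(17,15) = 136 ways), then fix each of the remaining 2 coordinates at one of its two extreme values (2^2 = 4 ways): 136·4 = 544.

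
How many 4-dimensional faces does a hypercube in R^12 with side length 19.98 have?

An n-cube has C(n,k)·2^(n-k) k-faces. Here C(12,4)·2^8 = 495·256 = 126720.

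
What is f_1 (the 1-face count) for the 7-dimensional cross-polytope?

f_1(7-orthoplex) = 2^2 · (7 choose 2) = 84.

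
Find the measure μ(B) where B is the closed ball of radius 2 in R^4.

V_4(2) = π^(4/2) · (2)^4 / Γ(4/2 + 1) = 8·π^2 ≈ 78.9568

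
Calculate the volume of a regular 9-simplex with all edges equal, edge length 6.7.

V_9 = √(10) · 6.7^9 / (9! · 2^(9/2)) ≈ 10.4779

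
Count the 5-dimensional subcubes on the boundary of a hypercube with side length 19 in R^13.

Choose 5 of 13 axes to span the face (C(13,5) = 1287 ways), then fix each of the remaining 8 coordinates at one of its two extreme values (2^8 = 256 ways): 1287·256 = 329472.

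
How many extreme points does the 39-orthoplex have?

The vertices are ±e_1, ..., ±e_39, so there are 2·39 = 78.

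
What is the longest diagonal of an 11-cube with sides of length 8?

||(8,8,...,8)|| = √(11)·8 ≈ 26.533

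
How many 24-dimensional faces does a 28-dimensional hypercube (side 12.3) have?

Number of 24-faces = C(28,24) · 2^(28-24) = 20475 · 16 = 327600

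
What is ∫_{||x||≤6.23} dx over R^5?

Volume = π^{5/2}·(6.23)^5/Γ(7/2) ≈ 49401.3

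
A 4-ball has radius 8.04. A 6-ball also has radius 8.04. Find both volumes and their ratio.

V_4(8.04) ≈ 20620.3. V_6(8.04) ≈ 1.39584e+06. Ratio V_4/V_6 ≈ 0.01477.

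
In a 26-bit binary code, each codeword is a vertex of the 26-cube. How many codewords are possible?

Each vertex is a binary string of length 26, so there are 2^26 = 67108864.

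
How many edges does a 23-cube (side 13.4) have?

Number of 1-faces = C(23,1)·2^(23-1) = 23·4194304 = 96468992.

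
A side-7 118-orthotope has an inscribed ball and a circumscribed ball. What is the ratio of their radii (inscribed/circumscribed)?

r_in = 7/2 (half the side); r_out = 7√118/2 (half the diagonal). Ratio = 1/√118 ≈ 0.0920575.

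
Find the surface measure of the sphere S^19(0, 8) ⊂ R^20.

|∂B_20(8)| = 2251799813685248·π^10/2835 ≈ 7.43833e+16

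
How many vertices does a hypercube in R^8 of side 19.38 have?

Number of vertices = 2^8 = 256.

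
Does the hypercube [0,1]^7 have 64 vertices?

False. The 7-cube has 2^7 = 128 vertices.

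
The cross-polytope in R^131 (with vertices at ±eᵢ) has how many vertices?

The vertices are ±e_1, ..., ±e_131, so there are 2·131 = 262.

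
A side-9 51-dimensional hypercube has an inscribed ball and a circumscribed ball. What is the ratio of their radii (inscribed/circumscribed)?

For an n-cube of any side s, the inradius is s/2 and the circumradius is s√n/2, so the ratio is 1/√51 ≈ 0.140028.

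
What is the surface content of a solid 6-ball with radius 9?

|∂B_6(9)| = 59049·π^3 ≈ 1.83089e+06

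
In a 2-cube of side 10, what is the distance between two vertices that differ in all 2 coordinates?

||(10,10,...,10)|| = √(2)·10 ≈ 14.1421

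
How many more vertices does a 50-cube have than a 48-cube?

The 50-cube has 2^50 = 1125899906842624 vertices. The 48-cube has 2^48 = 281474976710656 vertices. Difference: 1125899906842624 - 281474976710656 = 844424930131968.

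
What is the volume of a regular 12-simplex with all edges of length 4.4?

V_12 = √(13) · 4.4^12 / (12! · 2^(12/2)) ≈ 0.0061928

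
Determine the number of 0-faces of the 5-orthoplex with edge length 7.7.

Each 0-face is the convex hull of 1 vertex, one chosen as ±e_i from each of 1 distinct axis: 2^1·C(5,1) = 10.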